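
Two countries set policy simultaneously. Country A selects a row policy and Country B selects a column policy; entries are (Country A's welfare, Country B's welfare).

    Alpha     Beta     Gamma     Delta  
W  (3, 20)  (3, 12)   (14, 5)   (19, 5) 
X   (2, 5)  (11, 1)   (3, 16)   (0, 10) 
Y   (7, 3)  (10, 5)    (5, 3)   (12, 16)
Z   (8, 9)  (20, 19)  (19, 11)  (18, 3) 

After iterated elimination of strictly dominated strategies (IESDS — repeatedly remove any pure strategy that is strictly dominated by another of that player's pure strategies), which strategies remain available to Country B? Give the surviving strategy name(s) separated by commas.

Beta

Country A's strategy X is strictly dominated by Z (Alpha: 8>2, Beta: 20>11, Gamma: 19>3, Delta: 18>0) and is removed.
Row Y is eliminated: Z beats it against every remaining column (Alpha: 8>7, Beta: 20>10, Gamma: 19>5, Delta: 18>12).
For Country B, Beta strictly dominates Gamma on the remaining rows (W: 12>5, Z: 19>11); eliminate Gamma.
Column Delta is eliminated: Alpha beats it against every remaining row (W: 20>5, Z: 9>3).
Country A's strategy W is strictly dominated by Z (Alpha: 8>3, Beta: 20>3) and is removed.
For Country B, Beta strictly dominates Alpha on the remaining rows (Z: 19>9); eliminate Alpha.
Among the remaining strategies, none is strictly dominated by another pure strategy of the same player, so the elimination stops.
Surviving strategies — Country A: {Z}; Country B: {Beta}.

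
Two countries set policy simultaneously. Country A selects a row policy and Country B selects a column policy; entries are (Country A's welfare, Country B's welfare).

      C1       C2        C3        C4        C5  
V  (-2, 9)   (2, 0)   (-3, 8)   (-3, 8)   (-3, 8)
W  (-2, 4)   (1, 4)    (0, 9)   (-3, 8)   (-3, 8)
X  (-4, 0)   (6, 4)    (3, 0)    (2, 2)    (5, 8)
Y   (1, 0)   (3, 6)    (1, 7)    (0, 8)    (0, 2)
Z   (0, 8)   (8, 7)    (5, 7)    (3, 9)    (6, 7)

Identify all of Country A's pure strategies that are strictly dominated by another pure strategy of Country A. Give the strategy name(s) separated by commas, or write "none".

V, W, X

Y strictly dominates V — C1: 1>-2, C2: 3>2, C3: 1>-3, C4: 0>-3, C5: 0>-3.
Y strictly dominates W — C1: 1>-2, C2: 3>1, C3: 1>0, C4: 0>-3, C5: 0>-3.
X is strictly dominated by Z (C1: 0>-4, C2: 8>6, C3: 5>3, C4: 3>2, C5: 6>5).
Nothing dominates Y: V at C1 (1>-2); W at C1 (1>-2); X at C1 (1>-4); Z at C1 (1>0).
Z is not dominated — it holds its own against V at C1 (0>-2); W at C1 (0>-2); X at C1 (0>-4); Y at C2 (8>3).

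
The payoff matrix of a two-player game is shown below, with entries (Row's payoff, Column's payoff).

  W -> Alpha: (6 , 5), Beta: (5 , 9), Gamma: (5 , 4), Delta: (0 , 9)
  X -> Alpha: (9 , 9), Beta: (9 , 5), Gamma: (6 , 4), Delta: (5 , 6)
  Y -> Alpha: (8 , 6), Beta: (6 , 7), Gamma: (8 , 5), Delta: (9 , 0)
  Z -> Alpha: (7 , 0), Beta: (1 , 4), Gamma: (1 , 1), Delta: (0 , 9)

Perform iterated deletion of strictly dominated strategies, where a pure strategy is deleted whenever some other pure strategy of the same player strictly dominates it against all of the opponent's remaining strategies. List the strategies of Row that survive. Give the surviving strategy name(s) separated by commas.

Row W is eliminated: X beats it against every remaining column (Alpha: 9>6, Beta: 9>5, Gamma: 6>5, Delta: 5>0).
For Row, X strictly dominates Z on the remaining columns (Alpha: 9>7, Beta: 9>1, Gamma: 6>1, Delta: 5>0); eliminate Z.
For Column, Alpha strictly dominates Gamma on the remaining rows (X: 9>4, Y: 6>5); eliminate Gamma.
For Column, Alpha strictly dominates Delta on the remaining rows (X: 9>6, Y: 6>0); eliminate Delta.
Row's strategy Y is strictly dominated by X (Alpha: 9>8, Beta: 9>6) and is removed.
Column Beta is eliminated: Alpha beats it against every remaining row (X: 9>5).
Among the remaining strategies, none is strictly dominated by another pure strategy of the same player, so the elimination stops.
Surviving strategies — Row: {X}; Column: {Alpha}.

X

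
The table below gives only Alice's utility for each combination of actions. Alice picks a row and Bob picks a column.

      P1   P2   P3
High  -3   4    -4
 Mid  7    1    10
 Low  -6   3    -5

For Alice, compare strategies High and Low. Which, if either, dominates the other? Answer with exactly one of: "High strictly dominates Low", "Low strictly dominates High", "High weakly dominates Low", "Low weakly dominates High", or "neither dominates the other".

Compare High to Low across each opponent action: P1: -3>-6, P2: 4>3, P3: -4>-5.
Every comparison favours High, so High strictly dominates Low.

High strictly dominates Low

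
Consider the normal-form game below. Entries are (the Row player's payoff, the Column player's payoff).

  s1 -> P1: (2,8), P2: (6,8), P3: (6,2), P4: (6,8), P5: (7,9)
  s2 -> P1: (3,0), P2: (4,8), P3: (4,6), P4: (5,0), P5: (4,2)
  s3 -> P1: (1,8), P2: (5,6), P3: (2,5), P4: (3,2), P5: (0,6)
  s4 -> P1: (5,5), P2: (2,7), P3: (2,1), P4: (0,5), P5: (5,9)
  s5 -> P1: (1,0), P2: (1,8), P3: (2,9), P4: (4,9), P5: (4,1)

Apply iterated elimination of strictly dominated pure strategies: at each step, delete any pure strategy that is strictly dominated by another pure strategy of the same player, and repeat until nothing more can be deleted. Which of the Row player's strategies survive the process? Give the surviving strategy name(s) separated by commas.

Row s3 is eliminated: s1 beats it against every remaining column (P1: 2>1, P2: 6>5, P3: 6>2, P4: 6>3, P5: 7>0).
Row s5 is eliminated: s1 beats it against every remaining column (P1: 2>1, P2: 6>1, P3: 6>2, P4: 6>4, P5: 7>4).
For the Column player, P5 strictly dominates P1 on the remaining rows (s1: 9>8, s2: 2>0, s4: 9>5); eliminate P1.
For the Row player, s1 strictly dominates s2 on the remaining columns (P2: 6>4, P3: 6>4, P4: 6>5, P5: 7>4); eliminate s2.
For the Row player, s1 strictly dominates s4 on the remaining columns (P2: 6>2, P3: 6>2, P4: 6>0, P5: 7>5); eliminate s4.
Column P2 is eliminated: P5 beats it against every remaining row (s1: 9>8).
The Column player's strategy P3 is strictly dominated by P4 (s1: 8>2) and is removed.
Column P4 is eliminated: P5 beats it against every remaining row (s1: 9>8).
Among the remaining strategies, none is strictly dominated by another pure strategy of the same player, so the elimination stops.
Surviving strategies — the Row player: {s1}; the Column player: {P5}.

s1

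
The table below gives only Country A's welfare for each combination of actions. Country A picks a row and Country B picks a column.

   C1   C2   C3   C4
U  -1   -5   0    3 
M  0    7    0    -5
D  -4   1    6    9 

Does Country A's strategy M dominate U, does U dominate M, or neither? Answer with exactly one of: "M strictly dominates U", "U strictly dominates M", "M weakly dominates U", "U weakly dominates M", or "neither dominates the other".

neither dominates the other

M's payoffs vs U's, by Country B's action — C1: 0>-1, C2: 7>-5, C3: 0=0, C4: -5<3.
M does better at C1, C2 but worse at C4; neither strategy dominates the other.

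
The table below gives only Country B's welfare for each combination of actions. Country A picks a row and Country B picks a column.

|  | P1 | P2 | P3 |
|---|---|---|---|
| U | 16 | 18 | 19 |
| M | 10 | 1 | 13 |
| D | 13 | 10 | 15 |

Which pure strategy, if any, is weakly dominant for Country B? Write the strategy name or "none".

P3 vs P1: U: 19>16, M: 13>10, D: 15>13.
P3 vs P2: U: 19>18, M: 13>1, D: 15>10.
P3 is at least as good as every other strategy against every opponent action, so it is weakly dominant.

P3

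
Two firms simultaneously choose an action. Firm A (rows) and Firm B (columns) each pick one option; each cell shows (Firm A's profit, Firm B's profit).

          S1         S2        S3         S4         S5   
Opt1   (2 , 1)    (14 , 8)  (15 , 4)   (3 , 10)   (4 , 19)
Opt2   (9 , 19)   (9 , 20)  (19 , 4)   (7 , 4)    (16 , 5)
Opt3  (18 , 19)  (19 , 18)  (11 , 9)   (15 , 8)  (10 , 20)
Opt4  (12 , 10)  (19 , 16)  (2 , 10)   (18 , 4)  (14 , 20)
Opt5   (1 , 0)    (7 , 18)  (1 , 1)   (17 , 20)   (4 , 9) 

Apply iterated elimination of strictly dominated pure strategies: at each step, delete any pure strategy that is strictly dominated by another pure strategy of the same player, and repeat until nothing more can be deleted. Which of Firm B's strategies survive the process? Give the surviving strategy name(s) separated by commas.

Firm A's strategy Opt5 is strictly dominated by Opt4 (S1: 12>1, S2: 19>7, S3: 2>1, S4: 18>17, S5: 14>4) and is removed.
Column S3 is eliminated: S2 beats it against every remaining row (Opt1: 8>4, Opt2: 20>4, Opt3: 18>9, Opt4: 16>10).
For Firm A, Opt3 strictly dominates Opt1 on the remaining columns (S1: 18>2, S2: 19>14, S4: 15>3, S5: 10>4); eliminate Opt1.
For Firm B, S1 strictly dominates S4 on the remaining rows (Opt2: 19>4, Opt3: 19>8, Opt4: 10>4); eliminate S4.
Among the remaining strategies, none is strictly dominated by another pure strategy of the same player, so the elimination stops.
Surviving strategies — Firm A: {Opt2, Opt3, Opt4}; Firm B: {S1, S2, S5}.

S1, S2, S5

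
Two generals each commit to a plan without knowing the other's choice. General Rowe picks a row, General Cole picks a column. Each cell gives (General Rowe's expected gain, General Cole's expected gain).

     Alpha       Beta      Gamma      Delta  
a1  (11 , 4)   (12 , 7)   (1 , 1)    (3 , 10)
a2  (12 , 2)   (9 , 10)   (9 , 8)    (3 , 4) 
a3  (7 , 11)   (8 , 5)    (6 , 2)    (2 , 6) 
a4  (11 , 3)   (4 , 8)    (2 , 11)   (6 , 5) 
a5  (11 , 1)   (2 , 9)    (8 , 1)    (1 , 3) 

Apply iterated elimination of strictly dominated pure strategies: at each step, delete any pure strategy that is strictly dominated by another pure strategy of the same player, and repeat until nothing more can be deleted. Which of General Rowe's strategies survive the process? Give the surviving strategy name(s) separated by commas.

a1, a2, a4

Row a3 is eliminated: a2 beats it against every remaining column (Alpha: 12>7, Beta: 9>8, Gamma: 9>6, Delta: 3>2).
Row a5 is eliminated: a2 beats it against every remaining column (Alpha: 12>11, Beta: 9>2, Gamma: 9>8, Delta: 3>1).
General Cole's strategy Alpha is strictly dominated by Beta (a1: 7>4, a2: 10>2, a4: 8>3) and is removed.
Among the remaining strategies, none is strictly dominated by another pure strategy of the same player, so the elimination stops.
Surviving strategies — General Rowe: {a1, a2, a4}; General Cole: {Beta, Gamma, Delta}.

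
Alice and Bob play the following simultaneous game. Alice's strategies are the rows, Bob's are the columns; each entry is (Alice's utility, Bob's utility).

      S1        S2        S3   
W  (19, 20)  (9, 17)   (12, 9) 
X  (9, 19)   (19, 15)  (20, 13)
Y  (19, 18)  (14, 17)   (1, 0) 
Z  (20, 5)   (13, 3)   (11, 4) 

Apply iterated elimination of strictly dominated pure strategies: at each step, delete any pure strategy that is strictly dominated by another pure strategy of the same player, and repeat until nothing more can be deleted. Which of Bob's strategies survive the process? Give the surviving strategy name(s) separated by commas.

S1

Bob's strategy S2 is strictly dominated by S1 (W: 20>17, X: 19>15, Y: 18>17, Z: 5>3) and is removed.
For Alice, Z strictly dominates Y on the remaining columns (S1: 20>19, S3: 11>1); eliminate Y.
Bob's strategy S3 is strictly dominated by S1 (W: 20>9, X: 19>13, Z: 5>4) and is removed.
Alice's strategy W is strictly dominated by Z (S1: 20>19) and is removed.
For Alice, Z strictly dominates X on the remaining columns (S1: 20>9); eliminate X.
Among the remaining strategies, none is strictly dominated by another pure strategy of the same player, so the elimination stops.
Surviving strategies — Alice: {Z}; Bob: {S1}.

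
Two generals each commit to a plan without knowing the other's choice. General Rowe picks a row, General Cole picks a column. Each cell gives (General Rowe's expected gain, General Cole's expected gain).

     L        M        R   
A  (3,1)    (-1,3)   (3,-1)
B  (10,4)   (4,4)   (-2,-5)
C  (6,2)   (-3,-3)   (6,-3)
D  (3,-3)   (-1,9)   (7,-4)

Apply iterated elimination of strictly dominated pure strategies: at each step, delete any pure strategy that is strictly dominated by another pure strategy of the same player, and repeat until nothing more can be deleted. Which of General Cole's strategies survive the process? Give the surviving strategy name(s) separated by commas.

General Cole's strategy R is strictly dominated by L (A: 1>-1, B: 4>-5, C: 2>-3, D: -3>-4) and is removed.
For General Rowe, B strictly dominates A on the remaining columns (L: 10>3, M: 4>-1); eliminate A.
General Rowe's strategy C is strictly dominated by B (L: 10>6, M: 4>-3) and is removed.
For General Rowe, B strictly dominates D on the remaining columns (L: 10>3, M: 4>-1); eliminate D.
Among the remaining strategies, none is strictly dominated by another pure strategy of the same player, so the elimination stops.
Surviving strategies — General Rowe: {B}; General Cole: {L, M}.

L, M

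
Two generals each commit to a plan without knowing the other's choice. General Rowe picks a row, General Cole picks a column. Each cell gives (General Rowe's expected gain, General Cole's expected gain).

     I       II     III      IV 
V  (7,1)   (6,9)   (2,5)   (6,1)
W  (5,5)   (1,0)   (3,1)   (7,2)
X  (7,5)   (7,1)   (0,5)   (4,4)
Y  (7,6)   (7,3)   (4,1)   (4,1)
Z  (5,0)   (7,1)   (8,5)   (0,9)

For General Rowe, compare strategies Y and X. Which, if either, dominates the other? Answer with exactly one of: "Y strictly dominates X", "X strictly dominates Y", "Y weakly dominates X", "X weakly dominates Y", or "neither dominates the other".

Y's payoffs vs X's, by General Cole's action — I: 7=7, II: 7=7, III: 4>0, IV: 4=4.
Y is at least as good everywhere and strictly better somewhere (tied only at I, II, IV), so Y weakly but not strictly dominates X.

Y weakly dominates X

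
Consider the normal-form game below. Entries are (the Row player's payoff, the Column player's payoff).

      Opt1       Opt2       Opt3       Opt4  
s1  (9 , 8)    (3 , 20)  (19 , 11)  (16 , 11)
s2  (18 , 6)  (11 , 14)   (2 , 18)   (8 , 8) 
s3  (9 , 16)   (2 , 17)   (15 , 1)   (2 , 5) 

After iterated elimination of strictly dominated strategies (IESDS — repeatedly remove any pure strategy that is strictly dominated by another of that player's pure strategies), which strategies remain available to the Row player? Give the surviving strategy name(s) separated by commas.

s1, s2

For the Column player, Opt2 strictly dominates Opt1 on the remaining rows (s1: 20>8, s2: 14>6, s3: 17>16); eliminate Opt1.
For the Row player, s1 strictly dominates s3 on the remaining columns (Opt2: 3>2, Opt3: 19>15, Opt4: 16>2); eliminate s3.
For the Column player, Opt2 strictly dominates Opt4 on the remaining rows (s1: 20>11, s2: 14>8); eliminate Opt4.
Among the remaining strategies, none is strictly dominated by another pure strategy of the same player, so the elimination stops.
Surviving strategies — the Row player: {s1, s2}; the Column player: {Opt2, Opt3}.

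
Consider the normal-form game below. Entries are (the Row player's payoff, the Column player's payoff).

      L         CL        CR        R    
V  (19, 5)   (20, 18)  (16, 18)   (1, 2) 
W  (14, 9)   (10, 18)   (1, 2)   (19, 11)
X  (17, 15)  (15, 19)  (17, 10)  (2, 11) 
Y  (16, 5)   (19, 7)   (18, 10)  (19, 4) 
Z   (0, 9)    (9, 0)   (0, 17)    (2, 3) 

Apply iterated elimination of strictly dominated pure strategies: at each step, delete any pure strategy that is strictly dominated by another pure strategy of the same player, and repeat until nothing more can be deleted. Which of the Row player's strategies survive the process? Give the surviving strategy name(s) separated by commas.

V, Y

For the Row player, W strictly dominates Z on the remaining columns (L: 14>0, CL: 10>9, CR: 1>0, R: 19>2); eliminate Z.
The Column player's strategy L is strictly dominated by CL (V: 18>5, W: 18>9, X: 19>15, Y: 7>5) and is removed.
Row X is eliminated: Y beats it against every remaining column (CL: 19>15, CR: 18>17, R: 19>2).
Column R is eliminated: CL beats it against every remaining row (V: 18>2, W: 18>11, Y: 7>4).
The Row player's strategy W is strictly dominated by V (CL: 20>10, CR: 16>1) and is removed.
Among the remaining strategies, none is strictly dominated by another pure strategy of the same player, so the elimination stops.
Surviving strategies — the Row player: {V, Y}; the Column player: {CL, CR}.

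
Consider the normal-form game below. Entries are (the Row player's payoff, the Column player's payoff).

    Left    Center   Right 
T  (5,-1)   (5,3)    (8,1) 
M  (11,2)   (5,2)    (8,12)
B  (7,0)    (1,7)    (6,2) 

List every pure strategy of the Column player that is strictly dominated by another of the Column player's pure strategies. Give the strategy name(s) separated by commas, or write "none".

Left: dominated, since Right does at least as well everywhere (T: 1>-1, M: 12>2, B: 2>0).
Nothing dominates Center: Left at T (3>-1); Right at T (3>1).
Nothing dominates Right: Left at T (1>-1); Center at M (12>2).

Left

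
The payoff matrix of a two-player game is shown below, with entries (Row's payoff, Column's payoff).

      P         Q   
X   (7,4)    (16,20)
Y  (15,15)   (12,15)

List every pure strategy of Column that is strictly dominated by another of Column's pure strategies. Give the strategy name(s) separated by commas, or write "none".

none

P is not dominated — it holds its own against Q at Y (15=15).
Nothing dominates Q: P at X (20>4).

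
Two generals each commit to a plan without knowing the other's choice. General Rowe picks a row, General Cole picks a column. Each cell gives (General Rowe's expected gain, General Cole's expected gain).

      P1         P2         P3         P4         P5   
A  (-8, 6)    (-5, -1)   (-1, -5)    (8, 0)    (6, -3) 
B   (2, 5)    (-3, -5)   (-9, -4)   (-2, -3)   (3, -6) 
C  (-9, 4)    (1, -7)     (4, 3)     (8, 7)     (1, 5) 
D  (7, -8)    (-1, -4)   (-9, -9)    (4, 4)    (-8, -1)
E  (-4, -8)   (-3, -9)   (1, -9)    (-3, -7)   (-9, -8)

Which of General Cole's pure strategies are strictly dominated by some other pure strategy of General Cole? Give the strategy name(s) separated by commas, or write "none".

P2, P3, P5

P1 is not dominated — it holds its own against P2 at A (6>-1); P3 at A (6>-5); P4 at A (6>0); P5 at A (6>-3).
P4 strictly dominates P2 — A: 0>-1, B: -3>-5, C: 7>-7, D: 4>-4, E: -7>-9.
P3 is strictly dominated by P1 (A: 6>-5, B: 5>-4, C: 4>3, D: -8>-9, E: -8>-9).
Nothing dominates P4: P1 at C (7>4); P2 at A (0>-1); P3 at A (0>-5); P5 at A (0>-3).
P5 is strictly dominated by P4 (A: 0>-3, B: -3>-6, C: 7>5, D: 4>-1, E: -7>-8).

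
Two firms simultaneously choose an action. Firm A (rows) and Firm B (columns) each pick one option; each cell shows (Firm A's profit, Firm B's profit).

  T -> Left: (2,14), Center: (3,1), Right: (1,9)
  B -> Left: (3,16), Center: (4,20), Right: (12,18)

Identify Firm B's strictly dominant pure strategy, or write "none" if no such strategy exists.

Left fails to dominate Center at B (16<20).
Center fails to dominate Left at T (1<14).
Right fails to dominate Left at T (9<14).
No single strategy dominates all the others.

none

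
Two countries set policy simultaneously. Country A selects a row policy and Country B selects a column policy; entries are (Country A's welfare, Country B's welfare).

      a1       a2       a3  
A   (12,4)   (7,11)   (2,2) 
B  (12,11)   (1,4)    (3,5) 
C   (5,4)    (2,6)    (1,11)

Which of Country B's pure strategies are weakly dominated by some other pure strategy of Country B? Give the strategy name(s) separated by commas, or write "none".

none

Nothing dominates a1: a2 at B (11>4); a3 at A (4>2).
a2 is not dominated — it holds its own against a1 at A (11>4); a3 at A (11>2).
a3: no other strategy beats it everywhere (a1 at C (11>4); a2 at B (5>4)).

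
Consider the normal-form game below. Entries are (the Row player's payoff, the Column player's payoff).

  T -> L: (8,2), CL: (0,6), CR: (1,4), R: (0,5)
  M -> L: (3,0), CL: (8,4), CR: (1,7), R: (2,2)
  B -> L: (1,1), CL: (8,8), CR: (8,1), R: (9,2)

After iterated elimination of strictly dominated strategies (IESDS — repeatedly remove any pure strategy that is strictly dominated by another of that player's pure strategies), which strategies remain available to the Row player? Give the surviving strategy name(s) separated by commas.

M, B

For the Column player, CL strictly dominates L on the remaining rows (T: 6>2, M: 4>0, B: 8>1); eliminate L.
The Row player's strategy T is strictly dominated by B (CL: 8>0, CR: 8>1, R: 9>0) and is removed.
For the Column player, CL strictly dominates R on the remaining rows (M: 4>2, B: 8>2); eliminate R.
Among the remaining strategies, none is strictly dominated by another pure strategy of the same player, so the elimination stops.
Surviving strategies — the Row player: {M, B}; the Column player: {CL, CR}.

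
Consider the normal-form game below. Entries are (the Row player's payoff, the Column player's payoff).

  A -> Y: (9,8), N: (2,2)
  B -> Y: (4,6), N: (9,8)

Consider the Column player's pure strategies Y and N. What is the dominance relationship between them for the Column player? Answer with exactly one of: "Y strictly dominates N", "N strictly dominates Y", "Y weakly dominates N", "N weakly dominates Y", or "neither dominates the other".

neither dominates the other

Y's payoffs vs N's, by the Row player's action — A: 8>2, B: 6<8.
Y does better at A but worse at B; neither strategy dominates the other.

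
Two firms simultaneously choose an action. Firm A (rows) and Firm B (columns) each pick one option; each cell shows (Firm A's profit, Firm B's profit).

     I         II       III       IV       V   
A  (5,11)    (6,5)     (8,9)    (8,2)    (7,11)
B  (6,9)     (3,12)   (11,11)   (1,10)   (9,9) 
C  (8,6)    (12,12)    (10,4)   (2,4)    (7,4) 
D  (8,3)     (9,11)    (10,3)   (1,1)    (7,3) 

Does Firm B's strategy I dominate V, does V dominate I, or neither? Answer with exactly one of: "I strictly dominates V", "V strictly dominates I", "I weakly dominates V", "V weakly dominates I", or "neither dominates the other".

I's payoffs vs V's, by Firm A's action — A: 11=11, B: 9=9, C: 6>4, D: 3=3.
I is at least as good everywhere and strictly better somewhere (tied only at A, B, D), so I weakly but not strictly dominates V.

I weakly dominates V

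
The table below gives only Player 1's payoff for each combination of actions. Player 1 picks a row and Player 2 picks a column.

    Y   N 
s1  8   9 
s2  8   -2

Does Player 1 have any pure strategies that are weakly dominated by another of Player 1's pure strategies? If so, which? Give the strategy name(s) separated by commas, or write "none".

Nothing dominates s1: s2 at N (9>-2).
s1 weakly dominates s2 — Y: 8=8, N: 9>-2.

s2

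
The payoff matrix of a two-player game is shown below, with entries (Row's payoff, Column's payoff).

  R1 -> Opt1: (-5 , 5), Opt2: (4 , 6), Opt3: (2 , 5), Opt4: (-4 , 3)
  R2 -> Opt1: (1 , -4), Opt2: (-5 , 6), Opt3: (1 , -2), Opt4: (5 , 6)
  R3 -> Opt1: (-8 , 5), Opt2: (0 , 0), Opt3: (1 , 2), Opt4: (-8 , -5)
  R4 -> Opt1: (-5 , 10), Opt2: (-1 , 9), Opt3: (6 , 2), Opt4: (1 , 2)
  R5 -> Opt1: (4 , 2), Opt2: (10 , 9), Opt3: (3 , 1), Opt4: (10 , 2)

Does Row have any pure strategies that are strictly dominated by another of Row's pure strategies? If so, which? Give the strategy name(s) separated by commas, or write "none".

R1, R2, R3

R1 is strictly dominated by R5 (Opt1: 4>-5, Opt2: 10>4, Opt3: 3>2, Opt4: 10>-4).
R2 is strictly dominated by R5 (Opt1: 4>1, Opt2: 10>-5, Opt3: 3>1, Opt4: 10>5).
R3 is strictly dominated by R1 (Opt1: -5>-8, Opt2: 4>0, Opt3: 2>1, Opt4: -4>-8).
Nothing dominates R4: R1 at Opt1 (-5=-5); R2 at Opt2 (-1>-5); R3 at Opt1 (-5>-8); R5 at Opt3 (6>3).
R5 is not dominated — it holds its own against R1 at Opt1 (4>-5); R2 at Opt1 (4>1); R3 at Opt1 (4>-8); R4 at Opt1 (4>-5).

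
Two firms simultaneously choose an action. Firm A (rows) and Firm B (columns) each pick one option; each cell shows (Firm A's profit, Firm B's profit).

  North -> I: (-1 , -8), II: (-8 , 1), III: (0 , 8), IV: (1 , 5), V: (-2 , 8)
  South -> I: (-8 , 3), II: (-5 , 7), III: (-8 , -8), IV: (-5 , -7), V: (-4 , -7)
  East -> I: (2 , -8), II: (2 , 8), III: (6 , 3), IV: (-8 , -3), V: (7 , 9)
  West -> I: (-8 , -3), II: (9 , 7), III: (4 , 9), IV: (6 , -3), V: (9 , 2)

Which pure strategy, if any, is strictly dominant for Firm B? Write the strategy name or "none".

none

I fails to dominate II at North (-8<1).
II fails to dominate III at North (1<8).
III fails to dominate I at South (-8<3).
IV fails to dominate I at South (-7<3).
V fails to dominate I at South (-7<3).
No single strategy dominates all the others.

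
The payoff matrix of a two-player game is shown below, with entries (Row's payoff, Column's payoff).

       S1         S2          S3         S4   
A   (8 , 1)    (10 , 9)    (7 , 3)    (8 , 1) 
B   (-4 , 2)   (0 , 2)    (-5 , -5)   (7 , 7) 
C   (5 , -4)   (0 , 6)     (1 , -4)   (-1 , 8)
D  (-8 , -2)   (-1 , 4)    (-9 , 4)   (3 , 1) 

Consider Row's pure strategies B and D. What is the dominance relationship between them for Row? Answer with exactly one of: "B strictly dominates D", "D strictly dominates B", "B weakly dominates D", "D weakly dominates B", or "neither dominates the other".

B strictly dominates D

Compare B to D across each opponent action: S1: -4>-8, S2: 0>-1, S3: -5>-9, S4: 7>3.
Every comparison favours B, so B strictly dominates D.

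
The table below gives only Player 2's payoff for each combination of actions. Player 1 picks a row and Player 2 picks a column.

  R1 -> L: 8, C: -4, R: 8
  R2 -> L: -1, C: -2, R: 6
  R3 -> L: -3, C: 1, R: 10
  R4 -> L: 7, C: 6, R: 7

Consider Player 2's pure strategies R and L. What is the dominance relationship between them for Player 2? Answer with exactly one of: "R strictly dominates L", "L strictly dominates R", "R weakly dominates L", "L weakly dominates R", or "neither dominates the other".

Compare R to L across each opponent action: R1: 8=8, R2: 6>-1, R3: 10>-3, R4: 7=7.
R is at least as good everywhere and strictly better somewhere (tied only at R1, R4), so R weakly but not strictly dominates L.

R weakly dominates L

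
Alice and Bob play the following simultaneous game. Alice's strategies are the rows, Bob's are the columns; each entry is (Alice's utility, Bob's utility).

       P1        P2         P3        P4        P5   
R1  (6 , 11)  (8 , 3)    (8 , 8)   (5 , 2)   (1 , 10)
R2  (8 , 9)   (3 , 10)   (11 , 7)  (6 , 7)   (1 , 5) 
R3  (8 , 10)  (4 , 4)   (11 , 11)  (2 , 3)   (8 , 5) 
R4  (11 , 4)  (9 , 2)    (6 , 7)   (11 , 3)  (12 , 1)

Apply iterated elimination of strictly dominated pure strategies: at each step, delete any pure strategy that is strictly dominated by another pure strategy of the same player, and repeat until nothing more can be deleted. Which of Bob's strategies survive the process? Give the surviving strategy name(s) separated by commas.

For Bob, P1 strictly dominates P4 on the remaining rows (R1: 11>2, R2: 9>7, R3: 10>3, R4: 4>3); eliminate P4.
For Bob, P1 strictly dominates P5 on the remaining rows (R1: 11>10, R2: 9>5, R3: 10>5, R4: 4>1); eliminate P5.
Among the remaining strategies, none is strictly dominated by another pure strategy of the same player, so the elimination stops.
Surviving strategies — Alice: {R1, R2, R3, R4}; Bob: {P1, P2, P3}.

P1, P2, P3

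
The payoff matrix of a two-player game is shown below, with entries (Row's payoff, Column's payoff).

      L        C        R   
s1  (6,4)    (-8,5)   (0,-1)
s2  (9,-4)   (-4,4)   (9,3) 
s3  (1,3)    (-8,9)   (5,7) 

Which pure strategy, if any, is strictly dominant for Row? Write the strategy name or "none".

s2

s2 vs s1: L: 9>6, C: -4>-8, R: 9>0.
s2 vs s3: L: 9>1, C: -4>-8, R: 9>5.
s2 strictly beats every other strategy against every opponent action, so it is strictly dominant.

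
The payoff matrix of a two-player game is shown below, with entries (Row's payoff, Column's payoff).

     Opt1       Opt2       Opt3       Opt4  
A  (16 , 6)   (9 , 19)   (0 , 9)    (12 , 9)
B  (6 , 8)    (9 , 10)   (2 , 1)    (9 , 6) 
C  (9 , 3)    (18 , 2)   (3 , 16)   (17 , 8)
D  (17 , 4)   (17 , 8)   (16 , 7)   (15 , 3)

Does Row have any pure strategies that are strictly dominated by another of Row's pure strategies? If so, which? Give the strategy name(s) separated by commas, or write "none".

D strictly dominates A — Opt1: 17>16, Opt2: 17>9, Opt3: 16>0, Opt4: 15>12.
C strictly dominates B — Opt1: 9>6, Opt2: 18>9, Opt3: 3>2, Opt4: 17>9.
Nothing dominates C: A at Opt2 (18>9); B at Opt1 (9>6); D at Opt2 (18>17).
D is not dominated — it holds its own against A at Opt1 (17>16); B at Opt1 (17>6); C at Opt1 (17>9).

A, B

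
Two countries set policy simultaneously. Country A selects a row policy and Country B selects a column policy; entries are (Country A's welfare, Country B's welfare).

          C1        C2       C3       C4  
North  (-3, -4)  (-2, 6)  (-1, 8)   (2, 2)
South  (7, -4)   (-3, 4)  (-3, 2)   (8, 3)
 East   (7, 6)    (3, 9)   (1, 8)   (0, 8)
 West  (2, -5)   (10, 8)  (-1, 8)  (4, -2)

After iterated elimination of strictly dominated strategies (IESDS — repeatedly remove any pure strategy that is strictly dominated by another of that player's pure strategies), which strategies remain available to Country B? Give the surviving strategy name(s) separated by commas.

Country B's strategy C1 is strictly dominated by C2 (North: 6>-4, South: 4>-4, East: 9>6, West: 8>-5) and is removed.
For Country B, C2 strictly dominates C4 on the remaining rows (North: 6>2, South: 4>3, East: 9>8, West: 8>-2); eliminate C4.
Row North is eliminated: East beats it against every remaining column (C2: 3>-2, C3: 1>-1).
Country A's strategy South is strictly dominated by East (C2: 3>-3, C3: 1>-3) and is removed.
Among the remaining strategies, none is strictly dominated by another pure strategy of the same player, so the elimination stops.
Surviving strategies — Country A: {East, West}; Country B: {C2, C3}.

C2, C3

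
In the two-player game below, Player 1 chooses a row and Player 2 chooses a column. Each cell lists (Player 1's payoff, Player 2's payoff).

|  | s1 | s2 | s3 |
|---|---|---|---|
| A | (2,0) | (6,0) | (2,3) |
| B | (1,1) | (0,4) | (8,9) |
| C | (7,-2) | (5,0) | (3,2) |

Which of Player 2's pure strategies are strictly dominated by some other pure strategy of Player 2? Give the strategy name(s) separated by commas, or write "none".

s1, s2

s3 strictly dominates s1 — A: 3>0, B: 9>1, C: 2>-2.
s2: dominated, since s3 does at least as well everywhere (A: 3>0, B: 9>4, C: 2>0).
s3 is not dominated — it holds its own against s1 at A (3>0); s2 at A (3>0).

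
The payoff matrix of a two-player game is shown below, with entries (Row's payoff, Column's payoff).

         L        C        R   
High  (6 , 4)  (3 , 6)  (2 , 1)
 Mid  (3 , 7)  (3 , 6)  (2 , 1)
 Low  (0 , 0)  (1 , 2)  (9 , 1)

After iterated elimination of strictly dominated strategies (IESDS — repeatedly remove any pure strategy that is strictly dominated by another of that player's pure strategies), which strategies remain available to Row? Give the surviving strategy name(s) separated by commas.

Column R is eliminated: C beats it against every remaining row (High: 6>1, Mid: 6>1, Low: 2>1).
Row Low is eliminated: High beats it against every remaining column (L: 6>0, C: 3>1).
Among the remaining strategies, none is strictly dominated by another pure strategy of the same player, so the elimination stops.
Surviving strategies — Row: {High, Mid}; Column: {L, C}.

High, Mid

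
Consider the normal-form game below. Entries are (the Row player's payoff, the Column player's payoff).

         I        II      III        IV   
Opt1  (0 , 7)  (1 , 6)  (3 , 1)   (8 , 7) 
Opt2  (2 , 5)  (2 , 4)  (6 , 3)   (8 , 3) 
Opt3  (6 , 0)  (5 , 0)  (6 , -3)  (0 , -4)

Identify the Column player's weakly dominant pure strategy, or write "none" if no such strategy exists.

I vs II: Opt1: 7>6, Opt2: 5>4, Opt3: 0=0.
I vs III: Opt1: 7>1, Opt2: 5>3, Opt3: 0>-3.
I vs IV: Opt1: 7=7, Opt2: 5>3, Opt3: 0>-4.
I is at least as good as every other strategy against every opponent action, so it is weakly dominant.

I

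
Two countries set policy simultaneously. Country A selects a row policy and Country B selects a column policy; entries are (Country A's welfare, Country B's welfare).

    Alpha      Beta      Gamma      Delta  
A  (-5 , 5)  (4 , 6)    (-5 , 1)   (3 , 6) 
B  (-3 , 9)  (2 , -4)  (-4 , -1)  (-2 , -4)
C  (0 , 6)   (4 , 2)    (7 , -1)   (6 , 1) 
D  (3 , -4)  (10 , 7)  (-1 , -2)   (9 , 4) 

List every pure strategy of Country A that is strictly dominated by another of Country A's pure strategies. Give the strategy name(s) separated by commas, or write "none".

A: dominated, since D does at least as well everywhere (Alpha: 3>-5, Beta: 10>4, Gamma: -1>-5, Delta: 9>3).
B is strictly dominated by C (Alpha: 0>-3, Beta: 4>2, Gamma: 7>-4, Delta: 6>-2).
C is not dominated — it holds its own against A at Alpha (0>-5); B at Alpha (0>-3); D at Gamma (7>-1).
D: no other strategy beats it everywhere (A at Alpha (3>-5); B at Alpha (3>-3); C at Alpha (3>0)).

A, B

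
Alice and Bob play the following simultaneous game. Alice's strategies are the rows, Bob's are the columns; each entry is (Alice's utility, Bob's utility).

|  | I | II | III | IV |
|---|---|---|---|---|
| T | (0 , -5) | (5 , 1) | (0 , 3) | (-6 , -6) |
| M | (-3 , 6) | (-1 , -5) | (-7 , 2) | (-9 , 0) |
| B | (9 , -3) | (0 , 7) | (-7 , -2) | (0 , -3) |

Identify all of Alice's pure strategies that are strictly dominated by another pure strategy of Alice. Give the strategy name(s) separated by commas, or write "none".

Nothing dominates T: M at I (0>-3); B at II (5>0).
T strictly dominates M — I: 0>-3, II: 5>-1, III: 0>-7, IV: -6>-9.
B: no other strategy beats it everywhere (T at I (9>0); M at I (9>-3)).

M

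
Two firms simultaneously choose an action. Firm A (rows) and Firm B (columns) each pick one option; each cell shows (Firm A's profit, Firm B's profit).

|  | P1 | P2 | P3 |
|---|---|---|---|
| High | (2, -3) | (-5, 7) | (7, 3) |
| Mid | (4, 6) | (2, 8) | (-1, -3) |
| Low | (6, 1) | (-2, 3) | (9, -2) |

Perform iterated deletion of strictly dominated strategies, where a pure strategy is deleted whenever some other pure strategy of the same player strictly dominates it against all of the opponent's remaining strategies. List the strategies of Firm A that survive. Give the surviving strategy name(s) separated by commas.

Mid

For Firm A, Low strictly dominates High on the remaining columns (P1: 6>2, P2: -2>-5, P3: 9>7); eliminate High.
Firm B's strategy P1 is strictly dominated by P2 (Mid: 8>6, Low: 3>1) and is removed.
Column P3 is eliminated: P2 beats it against every remaining row (Mid: 8>-3, Low: 3>-2).
For Firm A, Mid strictly dominates Low on the remaining columns (P2: 2>-2); eliminate Low.
Among the remaining strategies, none is strictly dominated by another pure strategy of the same player, so the elimination stops.
Surviving strategies — Firm A: {Mid}; Firm B: {P2}.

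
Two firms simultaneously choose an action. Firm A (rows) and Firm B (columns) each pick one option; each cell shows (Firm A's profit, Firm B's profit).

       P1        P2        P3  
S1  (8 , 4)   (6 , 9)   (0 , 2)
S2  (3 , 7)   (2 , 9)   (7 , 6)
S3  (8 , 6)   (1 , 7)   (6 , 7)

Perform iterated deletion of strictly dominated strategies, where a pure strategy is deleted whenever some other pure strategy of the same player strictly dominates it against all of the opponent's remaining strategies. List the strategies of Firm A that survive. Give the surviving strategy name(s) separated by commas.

S1

For Firm B, P2 strictly dominates P1 on the remaining rows (S1: 9>4, S2: 9>7, S3: 7>6); eliminate P1.
Row S3 is eliminated: S2 beats it against every remaining column (P2: 2>1, P3: 7>6).
Column P3 is eliminated: P2 beats it against every remaining row (S1: 9>2, S2: 9>6).
For Firm A, S1 strictly dominates S2 on the remaining columns (P2: 6>2); eliminate S2.
Among the remaining strategies, none is strictly dominated by another pure strategy of the same player, so the elimination stops.
Surviving strategies — Firm A: {S1}; Firm B: {P2}.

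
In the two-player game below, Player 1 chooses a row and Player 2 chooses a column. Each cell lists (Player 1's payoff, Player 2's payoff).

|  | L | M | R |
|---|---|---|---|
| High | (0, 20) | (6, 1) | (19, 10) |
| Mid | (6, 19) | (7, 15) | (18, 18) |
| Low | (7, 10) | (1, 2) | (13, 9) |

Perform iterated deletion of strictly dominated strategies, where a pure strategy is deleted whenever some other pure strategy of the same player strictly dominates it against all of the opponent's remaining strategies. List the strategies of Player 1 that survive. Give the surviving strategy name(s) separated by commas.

Column M is eliminated: L beats it against every remaining row (High: 20>1, Mid: 19>15, Low: 10>2).
Player 2's strategy R is strictly dominated by L (High: 20>10, Mid: 19>18, Low: 10>9) and is removed.
For Player 1, Mid strictly dominates High on the remaining columns (L: 6>0); eliminate High.
Player 1's strategy Mid is strictly dominated by Low (L: 7>6) and is removed.
Among the remaining strategies, none is strictly dominated by another pure strategy of the same player, so the elimination stops.
Surviving strategies — Player 1: {Low}; Player 2: {L}.

Low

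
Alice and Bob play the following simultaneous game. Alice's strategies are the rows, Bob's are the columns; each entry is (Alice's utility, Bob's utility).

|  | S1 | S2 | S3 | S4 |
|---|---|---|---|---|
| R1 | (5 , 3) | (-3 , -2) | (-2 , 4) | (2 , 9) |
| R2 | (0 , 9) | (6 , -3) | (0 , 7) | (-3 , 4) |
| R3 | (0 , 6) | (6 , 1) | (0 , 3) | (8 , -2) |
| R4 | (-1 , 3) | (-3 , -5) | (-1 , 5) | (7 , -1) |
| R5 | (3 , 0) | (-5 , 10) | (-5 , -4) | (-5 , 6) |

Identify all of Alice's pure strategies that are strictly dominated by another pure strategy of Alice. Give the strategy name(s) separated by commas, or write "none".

R1 is not dominated — it holds its own against R2 at S1 (5>0); R3 at S1 (5>0); R4 at S1 (5>-1); R5 at S1 (5>3).
Nothing dominates R2: R1 at S2 (6>-3); R3 at S1 (0=0); R4 at S1 (0>-1); R5 at S2 (6>-5).
Nothing dominates R3: R1 at S2 (6>-3); R2 at S1 (0=0); R4 at S1 (0>-1); R5 at S2 (6>-5).
R3 strictly dominates R4 — S1: 0>-1, S2: 6>-3, S3: 0>-1, S4: 8>7.
R1 strictly dominates R5 — S1: 5>3, S2: -3>-5, S3: -2>-5, S4: 2>-5.

R4, R5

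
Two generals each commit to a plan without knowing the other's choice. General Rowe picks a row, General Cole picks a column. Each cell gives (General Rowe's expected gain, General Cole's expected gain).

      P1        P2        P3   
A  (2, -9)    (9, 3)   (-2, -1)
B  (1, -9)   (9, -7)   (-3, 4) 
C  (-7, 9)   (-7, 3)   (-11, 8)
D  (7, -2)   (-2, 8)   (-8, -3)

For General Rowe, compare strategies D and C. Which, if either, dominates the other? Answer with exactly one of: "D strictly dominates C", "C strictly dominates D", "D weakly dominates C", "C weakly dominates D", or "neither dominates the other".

Compare D to C across each choice by General Cole: P1: 7>-7, P2: -2>-7, P3: -8>-11.
Every comparison favours D, so D strictly dominates C.

D strictly dominates C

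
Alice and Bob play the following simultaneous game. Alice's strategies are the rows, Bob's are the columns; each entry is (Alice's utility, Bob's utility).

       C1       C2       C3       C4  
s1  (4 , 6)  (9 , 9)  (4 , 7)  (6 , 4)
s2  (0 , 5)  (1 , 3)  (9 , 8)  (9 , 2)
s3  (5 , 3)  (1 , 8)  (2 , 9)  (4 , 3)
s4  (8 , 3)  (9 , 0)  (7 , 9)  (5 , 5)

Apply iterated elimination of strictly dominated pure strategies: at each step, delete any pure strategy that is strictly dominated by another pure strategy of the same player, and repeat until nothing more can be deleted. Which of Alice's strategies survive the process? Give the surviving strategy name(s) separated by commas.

Row s3 is eliminated: s4 beats it against every remaining column (C1: 8>5, C2: 9>1, C3: 7>2, C4: 5>4).
Column C1 is eliminated: C3 beats it against every remaining row (s1: 7>6, s2: 8>5, s4: 9>3).
Column C4 is eliminated: C3 beats it against every remaining row (s1: 7>4, s2: 8>2, s4: 9>5).
Among the remaining strategies, none is strictly dominated by another pure strategy of the same player, so the elimination stops.
Surviving strategies — Alice: {s1, s2, s4}; Bob: {C2, C3}.

s1, s2, s4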